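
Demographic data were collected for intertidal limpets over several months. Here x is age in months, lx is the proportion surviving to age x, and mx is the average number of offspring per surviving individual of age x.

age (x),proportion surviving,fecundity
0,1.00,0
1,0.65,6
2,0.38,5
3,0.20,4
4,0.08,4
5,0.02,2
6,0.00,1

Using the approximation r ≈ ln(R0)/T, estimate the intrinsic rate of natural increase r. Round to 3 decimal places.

R0 = Σ lx·mx = 0 + 3.9 + 1.9 + 0.8 + 0.32 + 0.04 + 0 = 6.96
Σ x·lx·mx = 11.58; T = 11.58/6.96 = 1.66379…
r ≈ ln(R0)/T = ln(6.96)/1.66379… = 1.16612… → 1.166

1.166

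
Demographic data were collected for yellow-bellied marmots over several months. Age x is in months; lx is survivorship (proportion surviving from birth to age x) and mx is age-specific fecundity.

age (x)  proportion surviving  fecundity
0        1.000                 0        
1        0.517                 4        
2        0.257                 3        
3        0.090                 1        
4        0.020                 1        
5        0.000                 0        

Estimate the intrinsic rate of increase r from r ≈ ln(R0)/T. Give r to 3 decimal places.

R0 = Σ lx·mx = 0 + 2.068 + 0.771 + 0.09 + 0.02 + 0 = 2.949
Σ x·lx·mx = 3.96; T = 3.96/2.949 = 1.34283…
r ≈ ln(R0)/T = ln(2.949)/1.34283… = 0.80536… → 0.805

0.805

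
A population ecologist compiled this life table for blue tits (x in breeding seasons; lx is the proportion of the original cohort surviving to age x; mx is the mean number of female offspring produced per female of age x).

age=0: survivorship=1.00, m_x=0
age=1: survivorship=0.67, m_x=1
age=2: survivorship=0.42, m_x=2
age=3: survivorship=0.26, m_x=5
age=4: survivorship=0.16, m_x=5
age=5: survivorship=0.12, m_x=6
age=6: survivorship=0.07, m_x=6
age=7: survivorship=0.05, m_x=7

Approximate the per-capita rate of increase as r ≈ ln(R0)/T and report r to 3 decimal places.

R0 = Σ lx·mx = 0 + 0.67 + 0.84 + 1.3 + 0.8 + 0.72 + 0.42 + 0.35 = 5.1
Σ x·lx·mx = 18.02; T = 18.02/5.1 = 3.53333…
r ≈ ln(R0)/T = ln(5.1)/3.53333… = 0.46111… → 0.461

0.461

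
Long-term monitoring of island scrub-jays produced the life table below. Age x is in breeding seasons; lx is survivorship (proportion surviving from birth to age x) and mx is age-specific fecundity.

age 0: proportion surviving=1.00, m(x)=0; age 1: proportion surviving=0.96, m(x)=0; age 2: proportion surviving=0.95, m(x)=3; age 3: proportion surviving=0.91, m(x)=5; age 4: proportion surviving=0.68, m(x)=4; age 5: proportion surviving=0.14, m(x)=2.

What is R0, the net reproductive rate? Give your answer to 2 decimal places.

lx·mx by age: 0, 0, 2.85, 4.55, 2.72, 0.28
R0 = Σ lx·mx = 10.4 → 10.40

10.40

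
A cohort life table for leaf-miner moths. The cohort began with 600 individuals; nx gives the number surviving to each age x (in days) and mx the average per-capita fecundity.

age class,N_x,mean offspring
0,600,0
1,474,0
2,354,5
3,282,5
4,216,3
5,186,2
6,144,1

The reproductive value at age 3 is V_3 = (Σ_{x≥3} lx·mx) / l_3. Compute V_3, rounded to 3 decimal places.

lx = nx/n0 = nx/600: 1, 0.79, 0.59, 0.47, 0.36, 0.31, 0.24
lx·mx for x ≥ 3: 2.35, 1.08, 0.62, 0.24 → sum = 4.29
V_3 = 4.29 / l_3 = 4.29 / 0.47 = 9.12766… → 9.128

9.128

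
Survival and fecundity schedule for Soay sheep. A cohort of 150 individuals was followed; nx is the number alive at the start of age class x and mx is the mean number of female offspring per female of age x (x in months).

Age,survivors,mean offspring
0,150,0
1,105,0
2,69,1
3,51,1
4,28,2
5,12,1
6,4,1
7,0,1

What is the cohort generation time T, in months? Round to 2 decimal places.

lx = nx/n0 = nx/150: 1, 0.7, 0.46, 0.34, 0.18667…, 0.08, 0.02667…, 0
lx·mx: 0, 0, 0.46, 0.34, 0.373333…, 0.08, 0.026667…, 0 → R0 = 1.28…
x·lx·mx: 0, 0, 0.92, 1.02, 1.493333…, 0.4, 0.16…, 0 → Σ = 3.993333…
T = 3.993333… / 1.28… = 3.119792… → 3.12

3.12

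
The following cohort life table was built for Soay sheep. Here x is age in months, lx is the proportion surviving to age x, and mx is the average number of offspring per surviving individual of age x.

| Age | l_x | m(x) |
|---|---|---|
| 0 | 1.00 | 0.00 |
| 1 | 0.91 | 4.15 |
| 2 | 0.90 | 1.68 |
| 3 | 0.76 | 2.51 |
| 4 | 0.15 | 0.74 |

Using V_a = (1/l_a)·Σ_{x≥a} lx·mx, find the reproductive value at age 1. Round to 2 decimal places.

lx·mx for x ≥ 1: 3.7765, 1.512, 1.9076, 0.111 → sum = 7.3071
V_1 = 7.3071 / l_1 = 7.3071 / 0.91 = 8.02978… → 8.03

8.03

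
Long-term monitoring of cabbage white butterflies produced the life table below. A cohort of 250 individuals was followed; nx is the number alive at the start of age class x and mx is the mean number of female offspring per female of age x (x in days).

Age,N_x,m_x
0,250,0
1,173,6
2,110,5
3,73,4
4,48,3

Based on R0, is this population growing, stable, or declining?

lx = nx/n0 = nx/250: 1, 0.692, 0.44, 0.292, 0.192
R0 = Σ lx·mx = 0 + 4.152 + 2.2 + 1.168 + 0.576 = 8.096
R0 > 1, so the population is growing.

growing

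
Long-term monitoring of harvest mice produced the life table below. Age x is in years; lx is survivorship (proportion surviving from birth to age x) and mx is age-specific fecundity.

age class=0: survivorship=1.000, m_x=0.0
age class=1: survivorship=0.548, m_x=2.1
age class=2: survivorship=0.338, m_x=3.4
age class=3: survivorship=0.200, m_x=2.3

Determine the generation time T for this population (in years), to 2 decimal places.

1.75

lx·mx: 0, 1.1508, 1.1492, 0.46 → R0 = 2.76
x·lx·mx: 0, 1.1508, 2.2984, 1.38 → Σ = 4.8292
T = 4.8292 / 2.76 = 1.74971… → 1.75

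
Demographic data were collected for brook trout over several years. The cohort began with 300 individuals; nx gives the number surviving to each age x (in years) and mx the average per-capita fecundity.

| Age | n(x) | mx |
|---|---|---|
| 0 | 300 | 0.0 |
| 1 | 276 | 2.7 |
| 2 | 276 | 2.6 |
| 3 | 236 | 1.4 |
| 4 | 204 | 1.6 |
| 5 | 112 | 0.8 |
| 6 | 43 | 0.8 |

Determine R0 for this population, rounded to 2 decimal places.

7.48

lx = nx/n0 = nx/300: 1, 0.92, 0.92, 0.78667…, 0.68, 0.37333…, 0.14333…
lx·mx by age: 0, 2.484, 2.392, 1.101333…, 1.088, 0.298667…, 0.114667…
R0 = Σ lx·mx = 7.478667… → 7.48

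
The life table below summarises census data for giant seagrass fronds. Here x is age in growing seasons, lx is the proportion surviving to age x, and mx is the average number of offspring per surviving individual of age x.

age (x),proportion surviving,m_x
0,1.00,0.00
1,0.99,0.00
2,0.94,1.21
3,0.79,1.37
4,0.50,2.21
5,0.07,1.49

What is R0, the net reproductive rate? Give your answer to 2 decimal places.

lx·mx by age: 0, 0, 1.1374, 1.0823, 1.105, 0.1043
R0 = Σ lx·mx = 3.429 → 3.43

3.43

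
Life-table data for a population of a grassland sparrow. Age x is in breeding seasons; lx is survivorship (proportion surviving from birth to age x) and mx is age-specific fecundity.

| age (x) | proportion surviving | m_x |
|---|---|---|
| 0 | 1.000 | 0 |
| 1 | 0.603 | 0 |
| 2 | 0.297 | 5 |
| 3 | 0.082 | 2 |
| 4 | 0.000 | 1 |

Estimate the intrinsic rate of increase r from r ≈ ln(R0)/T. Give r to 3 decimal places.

R0 = Σ lx·mx = 0 + 0 + 1.485 + 0.164 + 0 = 1.649
Σ x·lx·mx = 3.462; T = 3.462/1.649 = 2.09945…
r ≈ ln(R0)/T = ln(1.649)/2.09945… = 0.23824… → 0.238

0.238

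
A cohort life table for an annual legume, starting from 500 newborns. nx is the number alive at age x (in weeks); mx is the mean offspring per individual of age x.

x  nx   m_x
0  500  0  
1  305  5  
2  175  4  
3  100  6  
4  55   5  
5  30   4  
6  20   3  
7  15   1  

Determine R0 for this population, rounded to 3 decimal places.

lx = nx/n0 = nx/500: 1, 0.61, 0.35, 0.2, 0.11, 0.06, 0.04, 0.03
lx·mx by age: 0, 3.05, 1.4, 1.2, 0.55, 0.24, 0.12, 0.03
R0 = Σ lx·mx = 6.59 → 6.590

6.590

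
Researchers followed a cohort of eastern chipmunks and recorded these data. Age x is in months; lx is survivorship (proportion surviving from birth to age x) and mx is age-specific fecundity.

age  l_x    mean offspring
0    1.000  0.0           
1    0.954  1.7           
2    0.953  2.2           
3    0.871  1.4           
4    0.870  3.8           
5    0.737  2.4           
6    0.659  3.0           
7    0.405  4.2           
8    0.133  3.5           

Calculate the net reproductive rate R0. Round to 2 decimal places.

14.16

lx·mx by age: 0, 1.6218, 2.0966, 1.2194, 3.306, 1.7688, 1.977, 1.701, 0.4655
R0 = Σ lx·mx = 14.1561 → 14.16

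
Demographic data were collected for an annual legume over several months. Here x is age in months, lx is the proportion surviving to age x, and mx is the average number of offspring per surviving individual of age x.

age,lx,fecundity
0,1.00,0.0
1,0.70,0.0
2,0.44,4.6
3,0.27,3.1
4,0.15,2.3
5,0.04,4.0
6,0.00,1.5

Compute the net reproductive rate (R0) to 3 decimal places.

3.366

lx·mx by age: 0, 0, 2.024, 0.837, 0.345, 0.16, 0
R0 = Σ lx·mx = 3.366 → 3.366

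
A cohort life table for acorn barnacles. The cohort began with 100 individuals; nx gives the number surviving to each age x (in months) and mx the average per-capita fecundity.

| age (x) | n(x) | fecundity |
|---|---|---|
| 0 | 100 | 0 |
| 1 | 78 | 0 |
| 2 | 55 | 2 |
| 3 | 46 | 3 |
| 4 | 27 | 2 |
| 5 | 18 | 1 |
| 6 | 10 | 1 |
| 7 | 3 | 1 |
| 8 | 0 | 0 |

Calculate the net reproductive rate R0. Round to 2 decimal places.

3.33

lx = nx/n0 = nx/100: 1, 0.78, 0.55, 0.46, 0.27, 0.18, 0.1, 0.03, 0
lx·mx by age: 0, 0, 1.1, 1.38, 0.54, 0.18, 0.1, 0.03, 0
R0 = Σ lx·mx = 3.33 → 3.33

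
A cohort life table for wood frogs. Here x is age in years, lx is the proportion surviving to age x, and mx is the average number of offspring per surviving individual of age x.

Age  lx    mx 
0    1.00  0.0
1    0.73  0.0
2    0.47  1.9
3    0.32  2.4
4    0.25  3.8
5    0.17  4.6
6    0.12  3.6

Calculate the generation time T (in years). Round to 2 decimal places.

3.76

lx·mx: 0, 0, 0.893, 0.768, 0.95, 0.782, 0.432 → R0 = 3.825
x·lx·mx: 0, 0, 1.786, 2.304, 3.8, 3.91, 2.592 → Σ = 14.392
T = 14.392 / 3.825 = 3.762614… → 3.76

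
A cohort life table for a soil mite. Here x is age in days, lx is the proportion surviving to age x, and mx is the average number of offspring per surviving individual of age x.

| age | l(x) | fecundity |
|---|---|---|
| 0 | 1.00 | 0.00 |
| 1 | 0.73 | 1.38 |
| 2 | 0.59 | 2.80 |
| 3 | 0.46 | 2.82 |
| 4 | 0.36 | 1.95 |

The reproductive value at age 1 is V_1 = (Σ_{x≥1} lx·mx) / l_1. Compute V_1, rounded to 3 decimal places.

6.382

lx·mx for x ≥ 1: 1.0074, 1.652, 1.2972, 0.702 → sum = 4.6586
V_1 = 4.6586 / l_1 = 4.6586 / 0.73 = 6.381644… → 6.382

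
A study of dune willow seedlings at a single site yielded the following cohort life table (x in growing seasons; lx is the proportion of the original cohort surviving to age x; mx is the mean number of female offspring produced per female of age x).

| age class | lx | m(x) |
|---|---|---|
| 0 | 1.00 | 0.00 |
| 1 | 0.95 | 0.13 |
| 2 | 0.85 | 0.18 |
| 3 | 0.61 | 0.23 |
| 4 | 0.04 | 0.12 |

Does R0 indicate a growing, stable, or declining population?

R0 = Σ lx·mx = 0 + 0.1235 + 0.153 + 0.1403 + 0.0048 = 0.4216
R0 < 1, so the population is declining.

declining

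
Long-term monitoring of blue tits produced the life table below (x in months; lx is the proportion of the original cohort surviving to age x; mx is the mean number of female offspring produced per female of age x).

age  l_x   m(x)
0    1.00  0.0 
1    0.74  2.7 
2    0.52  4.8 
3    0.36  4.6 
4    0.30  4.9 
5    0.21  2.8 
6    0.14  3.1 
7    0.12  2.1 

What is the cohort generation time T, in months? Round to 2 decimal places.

2.83

lx·mx: 0, 1.998, 2.496, 1.656, 1.47, 0.588, 0.434, 0.252 → R0 = 8.894
x·lx·mx: 0, 1.998, 4.992, 4.968, 5.88, 2.94, 2.604, 1.764 → Σ = 25.146
T = 25.146 / 8.894 = 2.827299… → 2.83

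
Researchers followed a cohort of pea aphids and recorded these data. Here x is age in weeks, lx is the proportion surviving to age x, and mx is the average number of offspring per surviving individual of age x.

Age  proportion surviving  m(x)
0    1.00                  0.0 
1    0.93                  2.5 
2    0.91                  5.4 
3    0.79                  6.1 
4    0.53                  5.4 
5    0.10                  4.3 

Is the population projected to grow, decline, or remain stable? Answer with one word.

R0 = Σ lx·mx = 0 + 2.325 + 4.914 + 4.819 + 2.862 + 0.43 = 15.35
R0 > 1, so the population is growing.

growing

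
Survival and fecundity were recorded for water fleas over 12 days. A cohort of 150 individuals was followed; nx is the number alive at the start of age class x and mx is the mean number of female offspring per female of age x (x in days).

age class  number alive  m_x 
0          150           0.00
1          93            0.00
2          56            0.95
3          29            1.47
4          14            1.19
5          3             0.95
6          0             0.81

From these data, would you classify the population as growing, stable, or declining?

lx = nx/n0 = nx/150: 1, 0.62, 0.37333…, 0.19333…, 0.09333…, 0.02, 0
R0 = Σ lx·mx = 0 + 0 + 0.354667… + 0.2842… + 0.111067… + 0.019 + 0 = 0.768933…
R0 < 1, so the population is declining.

declining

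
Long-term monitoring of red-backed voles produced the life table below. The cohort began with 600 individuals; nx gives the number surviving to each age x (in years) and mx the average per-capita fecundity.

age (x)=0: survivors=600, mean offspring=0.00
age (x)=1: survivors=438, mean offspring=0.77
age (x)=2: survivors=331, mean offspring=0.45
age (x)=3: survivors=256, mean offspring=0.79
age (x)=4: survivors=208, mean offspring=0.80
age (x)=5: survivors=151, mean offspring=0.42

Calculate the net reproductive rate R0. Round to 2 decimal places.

lx = nx/n0 = nx/600: 1, 0.73, 0.55167…, 0.42667…, 0.34667…, 0.25167…
lx·mx by age: 0, 0.5621, 0.24825…, 0.337067…, 0.277333…, 0.1057…
R0 = Σ lx·mx = 1.53045… → 1.53

1.53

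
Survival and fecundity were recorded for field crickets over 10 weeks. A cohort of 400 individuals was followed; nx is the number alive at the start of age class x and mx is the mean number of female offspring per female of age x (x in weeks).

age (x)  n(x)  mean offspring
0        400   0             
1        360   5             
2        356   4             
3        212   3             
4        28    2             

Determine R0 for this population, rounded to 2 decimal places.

lx = nx/n0 = nx/400: 1, 0.9, 0.89, 0.53, 0.07
lx·mx by age: 0, 4.5, 3.56, 1.59, 0.14
R0 = Σ lx·mx = 9.79 → 9.79

9.79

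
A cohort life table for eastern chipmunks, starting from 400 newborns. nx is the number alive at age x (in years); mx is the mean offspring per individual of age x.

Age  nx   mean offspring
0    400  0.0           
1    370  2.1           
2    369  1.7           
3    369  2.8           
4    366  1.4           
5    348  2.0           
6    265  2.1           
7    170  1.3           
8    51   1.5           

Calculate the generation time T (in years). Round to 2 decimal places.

lx = nx/n0 = nx/400: 1, 0.925, 0.9225, 0.9225, 0.915, 0.87, 0.6625, 0.425, 0.1275
lx·mx: 0, 1.9425, 1.56825, 2.583, 1.281, 1.74, 1.39125, 0.5525, 0.19125 → R0 = 11.24975
x·lx·mx: 0, 1.9425, 3.1365, 7.749, 5.124, 8.7, 8.3475, 3.8675, 1.53 → Σ = 40.397
T = 40.397 / 11.24975 = 3.590924… → 3.59

3.59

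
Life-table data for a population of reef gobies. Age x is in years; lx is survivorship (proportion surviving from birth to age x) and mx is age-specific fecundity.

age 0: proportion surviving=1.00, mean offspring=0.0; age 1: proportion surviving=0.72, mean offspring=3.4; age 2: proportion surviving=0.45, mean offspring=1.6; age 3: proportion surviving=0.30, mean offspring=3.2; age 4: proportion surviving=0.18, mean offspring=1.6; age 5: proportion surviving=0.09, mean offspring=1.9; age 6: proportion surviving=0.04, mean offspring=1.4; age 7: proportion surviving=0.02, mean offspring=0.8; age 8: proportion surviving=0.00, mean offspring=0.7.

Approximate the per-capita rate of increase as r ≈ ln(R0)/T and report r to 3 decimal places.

0.777

R0 = Σ lx·mx = 0 + 2.448 + 0.72 + 0.96 + 0.288 + 0.171 + 0.056 + 0.016 + 0 = 4.659
Σ x·lx·mx = 9.223; T = 9.223/4.659 = 1.97961…
r ≈ ln(R0)/T = ln(4.659)/1.97961… = 0.77733… → 0.777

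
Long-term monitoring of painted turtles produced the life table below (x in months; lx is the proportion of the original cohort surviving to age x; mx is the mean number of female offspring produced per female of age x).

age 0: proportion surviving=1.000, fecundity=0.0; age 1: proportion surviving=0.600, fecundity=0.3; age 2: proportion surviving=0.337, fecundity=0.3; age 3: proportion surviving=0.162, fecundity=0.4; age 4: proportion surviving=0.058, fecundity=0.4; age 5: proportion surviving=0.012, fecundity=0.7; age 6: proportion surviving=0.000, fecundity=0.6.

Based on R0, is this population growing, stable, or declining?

declining

R0 = Σ lx·mx = 0 + 0.18 + 0.1011 + 0.0648 + 0.0232 + 0.0084 + 0 = 0.3775
R0 < 1, so the population is declining.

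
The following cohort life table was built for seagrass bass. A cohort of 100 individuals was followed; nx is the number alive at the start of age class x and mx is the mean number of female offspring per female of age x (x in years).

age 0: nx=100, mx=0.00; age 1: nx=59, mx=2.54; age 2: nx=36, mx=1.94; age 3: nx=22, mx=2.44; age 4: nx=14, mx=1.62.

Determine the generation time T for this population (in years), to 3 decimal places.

lx = nx/n0 = nx/100: 1, 0.59, 0.36, 0.22, 0.14
lx·mx: 0, 1.4986, 0.6984, 0.5368, 0.2268 → R0 = 2.9606
x·lx·mx: 0, 1.4986, 1.3968, 1.6104, 0.9072 → Σ = 5.413
T = 5.413 / 2.9606 = 1.828346… → 1.828

1.828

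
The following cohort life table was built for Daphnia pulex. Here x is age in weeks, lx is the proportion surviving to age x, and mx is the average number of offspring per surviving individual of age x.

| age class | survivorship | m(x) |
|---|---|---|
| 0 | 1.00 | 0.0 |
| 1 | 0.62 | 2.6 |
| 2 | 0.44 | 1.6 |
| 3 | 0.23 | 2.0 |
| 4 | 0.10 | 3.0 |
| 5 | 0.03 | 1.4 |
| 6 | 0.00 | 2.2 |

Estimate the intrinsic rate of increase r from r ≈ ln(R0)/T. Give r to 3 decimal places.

0.610

R0 = Σ lx·mx = 0 + 1.612 + 0.704 + 0.46 + 0.3 + 0.042 + 0 = 3.118
Σ x·lx·mx = 5.81; T = 5.81/3.118 = 1.86337…
r ≈ ln(R0)/T = ln(3.118)/1.86337… = 0.61029… → 0.610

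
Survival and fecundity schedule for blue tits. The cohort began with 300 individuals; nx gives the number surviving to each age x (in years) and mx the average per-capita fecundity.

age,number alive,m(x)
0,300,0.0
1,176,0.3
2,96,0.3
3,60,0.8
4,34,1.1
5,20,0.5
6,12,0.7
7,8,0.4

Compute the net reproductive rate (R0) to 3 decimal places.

lx = nx/n0 = nx/300: 1, 0.58667…, 0.32, 0.2, 0.11333…, 0.06667…, 0.04, 0.02667…
lx·mx by age: 0, 0.176…, 0.096, 0.16, 0.124667…, 0.033333…, 0.028, 0.010667…
R0 = Σ lx·mx = 0.628667… → 0.629

0.629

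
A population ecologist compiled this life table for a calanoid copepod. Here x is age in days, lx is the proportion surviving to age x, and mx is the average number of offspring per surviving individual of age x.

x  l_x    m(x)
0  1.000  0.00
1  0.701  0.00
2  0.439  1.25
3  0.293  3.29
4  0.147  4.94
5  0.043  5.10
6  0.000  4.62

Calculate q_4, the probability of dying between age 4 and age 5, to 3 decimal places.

q_4 = (l_4 − l_5) / l_4 = (0.147 − 0.043) / 0.147
     = 0.104 / 0.147 = 0.707483… → 0.707

0.707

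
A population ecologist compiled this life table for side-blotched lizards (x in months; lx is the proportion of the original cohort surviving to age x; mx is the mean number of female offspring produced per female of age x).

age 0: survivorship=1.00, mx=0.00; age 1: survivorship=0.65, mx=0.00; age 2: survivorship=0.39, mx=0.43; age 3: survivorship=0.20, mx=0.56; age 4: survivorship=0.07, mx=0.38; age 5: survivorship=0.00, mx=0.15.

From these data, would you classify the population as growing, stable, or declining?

declining

R0 = Σ lx·mx = 0 + 0 + 0.1677 + 0.112 + 0.0266 + 0 = 0.3063
R0 < 1, so the population is declining.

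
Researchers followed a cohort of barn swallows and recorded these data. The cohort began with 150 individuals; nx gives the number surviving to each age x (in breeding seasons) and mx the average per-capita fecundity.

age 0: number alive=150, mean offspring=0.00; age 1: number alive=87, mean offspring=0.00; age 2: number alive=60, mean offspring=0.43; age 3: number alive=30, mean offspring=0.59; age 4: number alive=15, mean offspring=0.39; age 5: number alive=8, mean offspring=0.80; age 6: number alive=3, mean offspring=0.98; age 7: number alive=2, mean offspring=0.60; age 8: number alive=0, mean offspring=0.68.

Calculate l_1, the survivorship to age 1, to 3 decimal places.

0.580

l_1 = n_1/n_0 = 87/150 = 0.58 → 0.580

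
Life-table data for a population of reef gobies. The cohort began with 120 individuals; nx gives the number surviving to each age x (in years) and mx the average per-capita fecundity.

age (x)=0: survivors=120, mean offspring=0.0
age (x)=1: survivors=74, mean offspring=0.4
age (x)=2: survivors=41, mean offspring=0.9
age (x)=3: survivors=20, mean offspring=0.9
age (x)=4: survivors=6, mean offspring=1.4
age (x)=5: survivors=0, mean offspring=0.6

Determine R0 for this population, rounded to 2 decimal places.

lx = nx/n0 = nx/120: 1, 0.61667…, 0.34167…, 0.16667…, 0.05, 0
lx·mx by age: 0, 0.246667…, 0.3075…, 0.15…, 0.07, 0
R0 = Σ lx·mx = 0.774167… → 0.77

0.77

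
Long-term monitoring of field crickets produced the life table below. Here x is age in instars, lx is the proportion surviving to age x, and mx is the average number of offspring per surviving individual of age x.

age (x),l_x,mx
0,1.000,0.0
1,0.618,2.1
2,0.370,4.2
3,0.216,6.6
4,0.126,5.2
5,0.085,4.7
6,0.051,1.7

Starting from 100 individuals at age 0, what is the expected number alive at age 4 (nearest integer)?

13

Expected survivors = N0 · l_4 = 100 × 0.126 = 12.6 → 13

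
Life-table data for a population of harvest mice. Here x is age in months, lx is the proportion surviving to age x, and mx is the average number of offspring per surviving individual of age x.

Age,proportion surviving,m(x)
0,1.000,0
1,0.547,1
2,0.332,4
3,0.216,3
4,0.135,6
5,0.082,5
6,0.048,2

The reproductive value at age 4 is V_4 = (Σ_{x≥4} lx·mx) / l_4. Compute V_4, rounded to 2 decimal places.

lx·mx for x ≥ 4: 0.81, 0.41, 0.096 → sum = 1.316
V_4 = 1.316 / l_4 = 1.316 / 0.135 = 9.748148… → 9.75

9.75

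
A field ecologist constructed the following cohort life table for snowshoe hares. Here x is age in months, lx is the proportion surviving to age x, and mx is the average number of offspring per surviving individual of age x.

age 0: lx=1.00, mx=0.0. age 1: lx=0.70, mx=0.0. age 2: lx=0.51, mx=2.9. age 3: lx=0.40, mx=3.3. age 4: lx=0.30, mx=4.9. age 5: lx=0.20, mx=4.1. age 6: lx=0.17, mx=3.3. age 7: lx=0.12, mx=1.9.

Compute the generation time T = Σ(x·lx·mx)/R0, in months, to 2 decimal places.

3.72

lx·mx: 0, 0, 1.479, 1.32, 1.47, 0.82, 0.561, 0.228 → R0 = 5.878
x·lx·mx: 0, 0, 2.958, 3.96, 5.88, 4.1, 3.366, 1.596 → Σ = 21.86
T = 21.86 / 5.878 = 3.718952… → 3.72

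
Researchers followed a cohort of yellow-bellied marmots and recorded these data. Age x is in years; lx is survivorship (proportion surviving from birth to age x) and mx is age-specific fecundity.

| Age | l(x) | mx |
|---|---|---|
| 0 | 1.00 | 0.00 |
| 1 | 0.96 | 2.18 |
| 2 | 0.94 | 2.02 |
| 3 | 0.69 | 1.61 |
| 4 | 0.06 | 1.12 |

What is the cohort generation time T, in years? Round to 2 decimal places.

1.84

lx·mx: 0, 2.0928, 1.8988, 1.1109, 0.0672 → R0 = 5.1697
x·lx·mx: 0, 2.0928, 3.7976, 3.3327, 0.2688 → Σ = 9.4919
T = 9.4919 / 5.1697 = 1.836064… → 1.84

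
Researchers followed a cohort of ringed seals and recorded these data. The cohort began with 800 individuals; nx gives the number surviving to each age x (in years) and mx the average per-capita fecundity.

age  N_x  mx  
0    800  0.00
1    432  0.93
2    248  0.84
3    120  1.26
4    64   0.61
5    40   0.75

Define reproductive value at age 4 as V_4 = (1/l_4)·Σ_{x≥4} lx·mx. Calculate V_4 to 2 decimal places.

lx = nx/n0 = nx/800: 1, 0.54, 0.31, 0.15, 0.08, 0.05
lx·mx for x ≥ 4: 0.0488, 0.0375 → sum = 0.0863
V_4 = 0.0863 / l_4 = 0.0863 / 0.08 = 1.07875 → 1.08

1.08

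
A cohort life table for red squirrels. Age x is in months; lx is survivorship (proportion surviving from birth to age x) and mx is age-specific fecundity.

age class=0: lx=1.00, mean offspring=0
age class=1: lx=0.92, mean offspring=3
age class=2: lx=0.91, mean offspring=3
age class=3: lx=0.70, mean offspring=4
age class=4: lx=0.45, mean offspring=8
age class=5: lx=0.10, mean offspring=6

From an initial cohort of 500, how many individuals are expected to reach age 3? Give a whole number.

350

Expected survivors = N0 · l_3 = 500 × 0.70 = 350 → 350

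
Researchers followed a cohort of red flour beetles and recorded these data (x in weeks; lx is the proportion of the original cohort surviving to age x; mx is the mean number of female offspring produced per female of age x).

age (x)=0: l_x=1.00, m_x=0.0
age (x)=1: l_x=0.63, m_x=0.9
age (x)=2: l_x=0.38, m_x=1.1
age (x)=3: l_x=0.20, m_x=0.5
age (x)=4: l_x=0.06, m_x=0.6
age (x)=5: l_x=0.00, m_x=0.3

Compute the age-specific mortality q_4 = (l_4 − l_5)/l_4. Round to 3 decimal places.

1.000

q_4 = (l_4 − l_5) / l_4 = (0.06 − 0) / 0.06
     = 0.06 / 0.06 = 1 → 1.000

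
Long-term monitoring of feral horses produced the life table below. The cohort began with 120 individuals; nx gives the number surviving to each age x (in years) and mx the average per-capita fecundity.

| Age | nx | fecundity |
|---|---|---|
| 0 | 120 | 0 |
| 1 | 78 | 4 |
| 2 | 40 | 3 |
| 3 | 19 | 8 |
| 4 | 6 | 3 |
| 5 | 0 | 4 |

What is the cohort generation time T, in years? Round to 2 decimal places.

lx = nx/n0 = nx/120: 1, 0.65, 0.33333…, 0.15833…, 0.05, 0
lx·mx: 0, 2.6, 1…, 1.266667…, 0.15, 0 → R0 = 5.016667…
x·lx·mx: 0, 2.6, 2…, 3.8…, 0.6, 0 → Σ = 9…
T = 9… / 5.016667… = 1.79402… → 1.79

1.79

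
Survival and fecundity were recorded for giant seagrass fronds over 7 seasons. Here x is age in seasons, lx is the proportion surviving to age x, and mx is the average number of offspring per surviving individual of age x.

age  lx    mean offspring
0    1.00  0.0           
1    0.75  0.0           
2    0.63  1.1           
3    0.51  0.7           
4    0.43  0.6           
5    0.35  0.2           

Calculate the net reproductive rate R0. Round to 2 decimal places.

1.38

lx·mx by age: 0, 0, 0.693, 0.357, 0.258, 0.07
R0 = Σ lx·mx = 1.378 → 1.38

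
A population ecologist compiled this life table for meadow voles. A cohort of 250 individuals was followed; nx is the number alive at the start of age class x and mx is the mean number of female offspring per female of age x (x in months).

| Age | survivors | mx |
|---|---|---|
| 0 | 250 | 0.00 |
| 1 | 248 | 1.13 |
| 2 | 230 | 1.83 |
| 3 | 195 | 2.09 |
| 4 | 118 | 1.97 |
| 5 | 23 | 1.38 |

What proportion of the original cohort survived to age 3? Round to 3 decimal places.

l_3 = n_3/n_0 = 195/250 = 0.78 → 0.780

0.780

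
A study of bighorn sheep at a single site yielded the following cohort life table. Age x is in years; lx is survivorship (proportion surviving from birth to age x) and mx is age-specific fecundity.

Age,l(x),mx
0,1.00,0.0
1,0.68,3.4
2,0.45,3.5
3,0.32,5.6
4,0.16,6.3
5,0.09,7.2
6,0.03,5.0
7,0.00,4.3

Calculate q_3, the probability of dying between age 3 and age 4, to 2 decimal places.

q_3 = (l_3 − l_4) / l_3 = (0.32 − 0.16) / 0.32
     = 0.16 / 0.32 = 0.5 → 0.50

0.50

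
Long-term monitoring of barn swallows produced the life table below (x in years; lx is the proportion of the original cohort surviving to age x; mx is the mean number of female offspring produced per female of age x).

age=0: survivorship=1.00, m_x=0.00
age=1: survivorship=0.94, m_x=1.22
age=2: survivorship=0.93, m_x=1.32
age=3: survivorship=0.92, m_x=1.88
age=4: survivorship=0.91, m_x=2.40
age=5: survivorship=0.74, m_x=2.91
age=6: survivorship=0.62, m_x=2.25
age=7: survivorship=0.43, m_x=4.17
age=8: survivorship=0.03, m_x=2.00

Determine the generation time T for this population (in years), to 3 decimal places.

4.251

lx·mx: 0, 1.1468, 1.2276, 1.7296, 2.184, 2.1534, 1.395, 1.7931, 0.06 → R0 = 11.6895
x·lx·mx: 0, 1.1468, 2.4552, 5.1888, 8.736, 10.767, 8.37, 12.5517, 0.48 → Σ = 49.6955
T = 49.6955 / 11.6895 = 4.251294… → 4.251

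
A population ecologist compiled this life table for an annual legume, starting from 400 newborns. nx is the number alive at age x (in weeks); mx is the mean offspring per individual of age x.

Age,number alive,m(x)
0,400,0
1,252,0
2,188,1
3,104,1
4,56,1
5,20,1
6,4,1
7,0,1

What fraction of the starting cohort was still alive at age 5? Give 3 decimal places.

0.050

l_5 = n_5/n_0 = 20/400 = 0.05 → 0.050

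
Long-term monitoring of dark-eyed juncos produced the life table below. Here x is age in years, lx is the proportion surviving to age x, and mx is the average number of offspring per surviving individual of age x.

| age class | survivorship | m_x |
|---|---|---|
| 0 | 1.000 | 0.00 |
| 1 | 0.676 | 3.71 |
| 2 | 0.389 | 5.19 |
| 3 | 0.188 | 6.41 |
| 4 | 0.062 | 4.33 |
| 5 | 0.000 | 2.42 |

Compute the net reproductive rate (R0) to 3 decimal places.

6.000

lx·mx by age: 0, 2.50796, 2.01891, 1.20508, 0.26846, 0
R0 = Σ lx·mx = 6.00041 → 6.000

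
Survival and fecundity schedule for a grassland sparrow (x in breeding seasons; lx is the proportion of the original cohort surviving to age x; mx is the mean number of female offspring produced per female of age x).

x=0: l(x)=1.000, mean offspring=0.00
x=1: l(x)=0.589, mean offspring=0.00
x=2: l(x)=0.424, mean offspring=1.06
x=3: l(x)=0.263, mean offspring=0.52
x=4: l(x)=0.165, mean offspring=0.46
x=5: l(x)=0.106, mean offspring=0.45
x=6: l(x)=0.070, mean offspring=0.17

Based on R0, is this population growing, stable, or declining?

declining

R0 = Σ lx·mx = 0 + 0 + 0.44944 + 0.13676 + 0.0759 + 0.0477 + 0.0119 = 0.7217
R0 < 1, so the population is declining.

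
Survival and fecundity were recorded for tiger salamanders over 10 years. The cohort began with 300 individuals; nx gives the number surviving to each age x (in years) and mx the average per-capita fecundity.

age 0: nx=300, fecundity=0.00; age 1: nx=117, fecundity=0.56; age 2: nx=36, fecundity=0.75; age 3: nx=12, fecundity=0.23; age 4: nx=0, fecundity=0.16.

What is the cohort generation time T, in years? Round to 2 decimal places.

lx = nx/n0 = nx/300: 1, 0.39, 0.12, 0.04, 0
lx·mx: 0, 0.2184, 0.09, 0.0092, 0 → R0 = 0.3176
x·lx·mx: 0, 0.2184, 0.18, 0.0276, 0 → Σ = 0.426
T = 0.426 / 0.3176 = 1.34131… → 1.34

1.34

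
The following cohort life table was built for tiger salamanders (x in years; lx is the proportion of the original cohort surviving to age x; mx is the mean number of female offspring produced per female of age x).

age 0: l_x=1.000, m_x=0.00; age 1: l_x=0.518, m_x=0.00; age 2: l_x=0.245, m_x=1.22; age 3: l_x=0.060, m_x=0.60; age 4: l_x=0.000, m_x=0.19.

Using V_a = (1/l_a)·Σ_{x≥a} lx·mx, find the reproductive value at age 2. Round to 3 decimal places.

lx·mx for x ≥ 2: 0.2989, 0.036, 0 → sum = 0.3349
V_2 = 0.3349 / l_2 = 0.3349 / 0.245 = 1.366939… → 1.367

1.367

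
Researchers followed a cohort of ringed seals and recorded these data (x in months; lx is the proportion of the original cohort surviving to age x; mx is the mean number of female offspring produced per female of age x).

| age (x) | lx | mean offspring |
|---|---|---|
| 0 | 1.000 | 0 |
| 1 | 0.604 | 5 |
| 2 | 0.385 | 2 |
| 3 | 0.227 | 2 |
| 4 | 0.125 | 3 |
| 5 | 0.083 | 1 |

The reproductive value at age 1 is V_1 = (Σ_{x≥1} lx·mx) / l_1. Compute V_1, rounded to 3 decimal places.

7.785

lx·mx for x ≥ 1: 3.02, 0.77, 0.454, 0.375, 0.083 → sum = 4.702
V_1 = 4.702 / l_1 = 4.702 / 0.604 = 7.784768… → 7.785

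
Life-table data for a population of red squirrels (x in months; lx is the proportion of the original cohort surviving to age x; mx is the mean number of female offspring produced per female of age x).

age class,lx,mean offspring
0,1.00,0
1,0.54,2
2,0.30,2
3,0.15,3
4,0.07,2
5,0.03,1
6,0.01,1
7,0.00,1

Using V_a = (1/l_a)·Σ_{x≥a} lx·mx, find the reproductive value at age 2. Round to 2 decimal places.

lx·mx for x ≥ 2: 0.6, 0.45, 0.14, 0.03, 0.01, 0 → sum = 1.23
V_2 = 1.23 / l_2 = 1.23 / 0.3 = 4.1 → 4.10

4.10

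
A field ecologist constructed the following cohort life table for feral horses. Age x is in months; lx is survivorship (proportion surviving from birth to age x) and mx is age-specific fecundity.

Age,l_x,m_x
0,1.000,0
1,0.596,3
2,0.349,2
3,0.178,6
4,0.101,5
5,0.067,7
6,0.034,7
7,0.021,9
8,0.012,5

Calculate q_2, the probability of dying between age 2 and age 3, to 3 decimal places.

q_2 = (l_2 − l_3) / l_2 = (0.349 − 0.178) / 0.349
     = 0.171 / 0.349 = 0.489971… → 0.490

0.490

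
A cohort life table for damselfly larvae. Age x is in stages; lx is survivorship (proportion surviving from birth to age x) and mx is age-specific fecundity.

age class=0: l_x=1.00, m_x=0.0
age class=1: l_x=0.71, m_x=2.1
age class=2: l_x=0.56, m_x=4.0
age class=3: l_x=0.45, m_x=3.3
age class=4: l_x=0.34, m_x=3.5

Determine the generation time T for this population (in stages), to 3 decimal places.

lx·mx: 0, 1.491, 2.24, 1.485, 1.19 → R0 = 6.406
x·lx·mx: 0, 1.491, 4.48, 4.455, 4.76 → Σ = 15.186
T = 15.186 / 6.406 = 2.37059… → 2.371

2.371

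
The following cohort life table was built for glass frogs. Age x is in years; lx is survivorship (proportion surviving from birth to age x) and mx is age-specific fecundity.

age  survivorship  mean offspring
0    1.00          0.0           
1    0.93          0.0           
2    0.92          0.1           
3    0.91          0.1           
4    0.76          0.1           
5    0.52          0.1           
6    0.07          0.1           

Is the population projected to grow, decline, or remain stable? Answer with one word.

declining

R0 = Σ lx·mx = 0 + 0 + 0.092 + 0.091 + 0.076 + 0.052 + 0.007 = 0.318
R0 < 1, so the population is declining.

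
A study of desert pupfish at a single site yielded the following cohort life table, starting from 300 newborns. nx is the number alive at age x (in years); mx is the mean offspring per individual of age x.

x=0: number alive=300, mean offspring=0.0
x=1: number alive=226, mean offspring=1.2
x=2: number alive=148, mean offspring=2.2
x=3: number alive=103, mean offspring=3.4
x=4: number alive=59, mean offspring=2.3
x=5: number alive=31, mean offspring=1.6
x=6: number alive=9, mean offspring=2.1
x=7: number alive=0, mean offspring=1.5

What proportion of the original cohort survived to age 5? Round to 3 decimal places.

0.103

l_5 = n_5/n_0 = 31/300 = 0.103333… → 0.103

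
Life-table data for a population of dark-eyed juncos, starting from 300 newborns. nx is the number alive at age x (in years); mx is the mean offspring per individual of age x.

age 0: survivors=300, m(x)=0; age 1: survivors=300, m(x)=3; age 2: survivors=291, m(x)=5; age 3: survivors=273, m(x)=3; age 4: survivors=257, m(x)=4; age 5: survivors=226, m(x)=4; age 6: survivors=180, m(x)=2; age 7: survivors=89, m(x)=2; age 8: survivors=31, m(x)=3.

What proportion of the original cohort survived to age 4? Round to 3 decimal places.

l_4 = n_4/n_0 = 257/300 = 0.856667… → 0.857

0.857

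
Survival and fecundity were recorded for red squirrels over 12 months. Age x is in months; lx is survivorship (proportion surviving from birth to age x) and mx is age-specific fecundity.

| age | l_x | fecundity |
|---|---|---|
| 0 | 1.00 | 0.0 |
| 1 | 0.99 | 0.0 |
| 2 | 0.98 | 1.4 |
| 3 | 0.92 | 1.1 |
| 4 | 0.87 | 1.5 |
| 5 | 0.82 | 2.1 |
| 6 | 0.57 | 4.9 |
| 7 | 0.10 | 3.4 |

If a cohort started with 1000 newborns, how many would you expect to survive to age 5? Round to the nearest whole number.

Expected survivors = N0 · l_5 = 1000 × 0.82 = 820 → 820

820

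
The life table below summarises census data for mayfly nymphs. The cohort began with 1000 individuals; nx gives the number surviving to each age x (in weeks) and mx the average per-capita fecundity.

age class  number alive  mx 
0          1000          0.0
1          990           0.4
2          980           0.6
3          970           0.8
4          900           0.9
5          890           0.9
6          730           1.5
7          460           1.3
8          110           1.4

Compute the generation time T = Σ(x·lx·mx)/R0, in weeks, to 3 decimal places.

lx = nx/n0 = nx/1000: 1, 0.99, 0.98, 0.97, 0.9, 0.89, 0.73, 0.46, 0.11
lx·mx: 0, 0.396, 0.588, 0.776, 0.81, 0.801, 1.095, 0.598, 0.154 → R0 = 5.218
x·lx·mx: 0, 0.396, 1.176, 2.328, 3.24, 4.005, 6.57, 4.186, 1.232 → Σ = 23.133
T = 23.133 / 5.218 = 4.433308… → 4.433

4.433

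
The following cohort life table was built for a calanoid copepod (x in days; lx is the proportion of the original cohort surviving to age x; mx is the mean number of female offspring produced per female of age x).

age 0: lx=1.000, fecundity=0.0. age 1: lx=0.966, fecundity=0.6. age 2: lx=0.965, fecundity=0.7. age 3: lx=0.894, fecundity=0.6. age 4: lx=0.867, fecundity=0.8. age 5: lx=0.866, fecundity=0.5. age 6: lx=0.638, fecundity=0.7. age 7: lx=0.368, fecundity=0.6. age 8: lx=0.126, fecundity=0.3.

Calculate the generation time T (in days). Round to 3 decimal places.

lx·mx: 0, 0.5796, 0.6755, 0.5364, 0.6936, 0.433, 0.4466, 0.2208, 0.0378 → R0 = 3.6233
x·lx·mx: 0, 0.5796, 1.351, 1.6092, 2.7744, 2.165, 2.6796, 1.5456, 0.3024 → Σ = 13.0068
T = 13.0068 / 3.6233 = 3.589766… → 3.590

3.590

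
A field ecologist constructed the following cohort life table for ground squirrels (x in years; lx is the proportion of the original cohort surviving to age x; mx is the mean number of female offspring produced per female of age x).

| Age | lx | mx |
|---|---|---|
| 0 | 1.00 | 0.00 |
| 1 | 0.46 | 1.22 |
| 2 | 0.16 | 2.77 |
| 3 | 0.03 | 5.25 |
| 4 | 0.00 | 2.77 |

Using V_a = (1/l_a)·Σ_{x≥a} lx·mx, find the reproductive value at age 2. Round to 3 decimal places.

3.754

lx·mx for x ≥ 2: 0.4432, 0.1575, 0 → sum = 0.6007
V_2 = 0.6007 / l_2 = 0.6007 / 0.16 = 3.754375 → 3.754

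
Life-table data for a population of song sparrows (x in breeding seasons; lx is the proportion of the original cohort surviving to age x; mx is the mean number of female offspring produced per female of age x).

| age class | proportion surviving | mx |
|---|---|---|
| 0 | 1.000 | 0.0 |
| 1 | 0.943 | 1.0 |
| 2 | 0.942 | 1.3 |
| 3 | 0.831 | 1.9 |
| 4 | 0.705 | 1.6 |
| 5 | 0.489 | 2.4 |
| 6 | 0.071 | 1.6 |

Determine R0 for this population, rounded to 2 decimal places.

lx·mx by age: 0, 0.943, 1.2246, 1.5789, 1.128, 1.1736, 0.1136
R0 = Σ lx·mx = 6.1617 → 6.16

6.16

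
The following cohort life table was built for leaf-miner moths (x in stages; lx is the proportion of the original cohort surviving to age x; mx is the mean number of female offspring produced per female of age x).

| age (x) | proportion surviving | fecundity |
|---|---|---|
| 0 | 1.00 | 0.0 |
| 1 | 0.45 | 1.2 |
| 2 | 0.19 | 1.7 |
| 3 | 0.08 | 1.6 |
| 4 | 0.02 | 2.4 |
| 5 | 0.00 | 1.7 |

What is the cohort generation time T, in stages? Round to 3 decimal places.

lx·mx: 0, 0.54, 0.323, 0.128, 0.048, 0 → R0 = 1.039
x·lx·mx: 0, 0.54, 0.646, 0.384, 0.192, 0 → Σ = 1.762
T = 1.762 / 1.039 = 1.695861… → 1.696

1.696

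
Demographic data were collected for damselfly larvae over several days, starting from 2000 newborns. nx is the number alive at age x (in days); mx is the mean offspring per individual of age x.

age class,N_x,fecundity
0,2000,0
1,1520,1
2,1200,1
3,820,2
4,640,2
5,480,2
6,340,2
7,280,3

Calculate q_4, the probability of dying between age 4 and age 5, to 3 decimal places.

lx = nx/n0 = nx/2000: 1, 0.76, 0.6, 0.41, 0.32, 0.24, 0.17, 0.14
q_4 = (l_4 − l_5) / l_4 = (0.32 − 0.24) / 0.32
     = 0.08 / 0.32 = 0.25 → 0.250

0.250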